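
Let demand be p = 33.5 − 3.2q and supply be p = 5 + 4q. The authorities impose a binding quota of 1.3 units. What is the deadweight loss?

25.44

Competitive equilibrium: 33.5 − 3.2q = 5 + 4q → q* = 3.9583, p* = 20.8333.
At q = 1.3: demand price = 33.5 − 3.2·1.3 = 29.34; supply price = 5 + 4·1.3 = 10.2.
Δq = 3.9583 − 1.3 = 2.6583; wedge = 29.34 − 10.2 = 19.14.
DWL = ½ × 2.6583 × 19.14 = 25.44.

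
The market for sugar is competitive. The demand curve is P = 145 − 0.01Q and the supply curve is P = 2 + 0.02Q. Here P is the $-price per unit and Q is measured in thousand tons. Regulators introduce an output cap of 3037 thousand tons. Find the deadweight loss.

$44876.20 thousand

Competitive equilibrium: 145 − 0.01Q = 2 + 0.02Q → Q* = 4766.6667, P* = 97.3333.
At Q = 3037: demand price = 145 − 0.01·3037 = 114.63; supply price = 2 + 0.02·3037 = 62.74.
ΔQ = 4766.6667 − 3037 = 1729.6667; wedge = 114.63 − 62.74 = 51.89.
DWL = ½ × 1729.6667 × 51.89 = $44876.20 thousand.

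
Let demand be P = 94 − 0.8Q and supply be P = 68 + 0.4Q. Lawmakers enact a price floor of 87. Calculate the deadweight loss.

Competitive equilibrium: 94 − 0.8Q = 68 + 0.4Q → Q* = 21.6667, P* = 76.6667.
At the floor P = 87, quantity demanded = (94 − 87)/0.8 = 8.75.
Sellers' marginal cost at Q' = 8.75: 68 + 0.4·8.75 = 71.5.
ΔQ = 21.6667 − 8.75 = 12.9167; wedge = 87 − 71.5 = 15.5.
DWL = ½ × 12.9167 × 15.5 = 100.10.

100.10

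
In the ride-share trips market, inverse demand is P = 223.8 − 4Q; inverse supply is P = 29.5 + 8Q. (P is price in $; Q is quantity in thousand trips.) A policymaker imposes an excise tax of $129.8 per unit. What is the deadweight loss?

$702 thousand

Competitive equilibrium: 223.8 − 4Q = 29.5 + 8Q → Q* = 16.1917, P* = 159.0333.
With the tax, the buyer price exceeds the seller price by 129.8: (223.8 − 4Q) − (29.5 + 8Q) = 129.8 → Q' = 5.375.
ΔQ = 16.1917 − 5.375 = 10.8167; the wedge equals the tax, 129.8.
Welfare loss = ½ × 10.8167 × 129.8 = $702 thousand.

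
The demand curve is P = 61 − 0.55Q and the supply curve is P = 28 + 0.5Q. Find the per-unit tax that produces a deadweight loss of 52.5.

Competitive equilibrium: 61 − 0.55Q = 28 + 0.5Q → Q* = 31.4286, P* = 43.7143.
A tax t gives ΔQ = t/1.05 and wedge t, so DWL = t²/2.1.
t²/2.1 = 52.5 → t² = 110.25 → t = 10.5.

10.5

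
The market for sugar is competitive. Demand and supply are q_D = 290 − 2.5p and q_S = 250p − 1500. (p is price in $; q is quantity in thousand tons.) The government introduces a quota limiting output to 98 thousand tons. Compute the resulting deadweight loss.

In inverse form: demand p = 116 − 0.4q, supply p = 6 + 0.004q.
Competitive equilibrium: 116 − 0.4q = 6 + 0.004q → q* = 272.27723, p* = 7.08911.
At q = 98: demand price = 116 − 0.4·98 = 76.8; supply price = 6 + 0.004·98 = 6.392.
Δq = 272.27723 − 98 = 174.27723; wedge = 76.8 − 6.392 = 70.408.
DWL = ½ × 174.27723 × 70.408 = $6135.26 thousand.

$6135.26 thousand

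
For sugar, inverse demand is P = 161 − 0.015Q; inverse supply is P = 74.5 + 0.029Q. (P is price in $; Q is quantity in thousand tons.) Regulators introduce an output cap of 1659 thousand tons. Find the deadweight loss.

$2072.25 thousand

Competitive equilibrium: 161 − 0.015Q = 74.5 + 0.029Q → Q* = 1965.9091, P* = 131.5114.
At Q = 1659: demand price = 161 − 0.015·1659 = 136.115; supply price = 74.5 + 0.029·1659 = 122.611.
ΔQ = 1965.9091 − 1659 = 306.9091; wedge = 136.115 − 122.611 = 13.504.
The triangle = ½ × 306.9091 × 13.504 = $2072.25 thousand.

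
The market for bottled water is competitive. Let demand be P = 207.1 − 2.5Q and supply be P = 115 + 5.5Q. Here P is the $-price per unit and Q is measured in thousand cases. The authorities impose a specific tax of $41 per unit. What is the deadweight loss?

Competitive equilibrium: 207.1 − 2.5Q = 115 + 5.5Q → Q* = 11.5125, P* = 178.3188.
With the tax, the buyer price exceeds the seller price by 41: (207.1 − 2.5Q) − (115 + 5.5Q) = 41 → Q' = 6.3875.
ΔQ = 11.5125 − 6.3875 = 5.125; the wedge equals the tax, 41.
The triangle = ½ × 5.125 × 41 = $105.06 thousand.

$105.06 thousand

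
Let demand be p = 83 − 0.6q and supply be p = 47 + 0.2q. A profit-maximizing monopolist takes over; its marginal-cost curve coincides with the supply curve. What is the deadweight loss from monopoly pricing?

148.78

Competitive equilibrium: 83 − 0.6q = 47 + 0.2q → q* = 45, p* = 56.
Marginal revenue: MR = 83 − 1.2q. Set MR = MC: 83 − 1.2q = 47 + 0.2q → q_m = 25.71429.
Price p_m = 83 − 0.6·25.71429 = 67.57143; MC(q_m) = 47 + 0.2·25.71429 = 52.14286.
Competitive q* = 45, so Δq = 19.28571; wedge = 67.57143 − 52.14286 = 15.42857.
Welfare loss = ½ × 19.28571 × 15.42857 = 148.78.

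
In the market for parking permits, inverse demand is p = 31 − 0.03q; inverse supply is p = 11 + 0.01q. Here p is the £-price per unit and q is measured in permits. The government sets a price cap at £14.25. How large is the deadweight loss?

£612.50

Competitive equilibrium: 31 − 0.03q = 11 + 0.01q → q* = 500, p* = 16.
At the ceiling p = 14.25, quantity supplied = (14.25 − 11)/0.01 = 325.
Willingness to pay at q' = 325: 31 − 0.03·325 = 21.25.
Δq = 500 − 325 = 175; wedge = 21.25 − 14.25 = 7.
Deadweight loss = ½ × 175 × 7 = £612.50.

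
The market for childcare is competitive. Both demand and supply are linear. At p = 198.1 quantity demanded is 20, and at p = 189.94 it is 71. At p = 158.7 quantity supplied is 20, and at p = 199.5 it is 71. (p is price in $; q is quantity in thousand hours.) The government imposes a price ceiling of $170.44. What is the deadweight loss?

Demand slope = (189.94 − 198.1)/(71 − 20) = −0.16, so p = 201.3 − 0.16q.
Supply slope = (199.5 − 158.7)/(71 − 20) = 0.8, so p = 142.7 + 0.8q.
Competitive equilibrium: 201.3 − 0.16q = 142.7 + 0.8q → q* = 61.0417, p* = 191.5333.
At the ceiling p = 170.44, quantity supplied = (170.44 − 142.7)/0.8 = 34.675.
Willingness to pay at q' = 34.675: 201.3 − 0.16·34.675 = 195.752.
Δq = 61.0417 − 34.675 = 26.3667; wedge = 195.752 − 170.44 = 25.312.
Welfare loss = ½ × 26.3667 × 25.312 = $333.70 thousand.

$333.70 thousand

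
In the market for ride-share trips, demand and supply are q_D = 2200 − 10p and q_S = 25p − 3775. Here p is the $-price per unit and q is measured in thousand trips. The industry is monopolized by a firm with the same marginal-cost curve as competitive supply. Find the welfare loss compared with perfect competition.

$2952.01 thousand

In inverse form: demand p = 220 − 0.1q, supply p = 151 + 0.04q.
Competitive equilibrium: 220 − 0.1q = 151 + 0.04q → q* = 492.8571, p* = 170.7143.
Marginal revenue: MR = 220 − 0.2q. Set MR = MC: 220 − 0.2q = 151 + 0.04q → q_m = 287.5.
Price p_m = 220 − 0.1·287.5 = 191.25; MC(q_m) = 151 + 0.04·287.5 = 162.5.
Competitive q* = 492.8571, so Δq = 205.3571; wedge = 191.25 − 162.5 = 28.75.
Deadweight loss = ½ × 205.3571 × 28.75 = $2952.01 thousand.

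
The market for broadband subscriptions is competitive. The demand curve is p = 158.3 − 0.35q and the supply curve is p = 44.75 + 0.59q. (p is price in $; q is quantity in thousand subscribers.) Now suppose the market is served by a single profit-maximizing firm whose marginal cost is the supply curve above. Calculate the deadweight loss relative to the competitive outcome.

$504.86 thousand

Competitive equilibrium: 158.3 − 0.35q = 44.75 + 0.59q → q* = 120.7979, p* = 116.0207.
Marginal revenue: MR = 158.3 − 0.7q. Set MR = MC: 158.3 − 0.7q = 44.75 + 0.59q → q_m = 88.0233.
Price p_m = 158.3 − 0.35·88.0233 = 127.4918; MC(q_m) = 44.75 + 0.59·88.0233 = 96.6837.
Competitive q* = 120.7979, so Δq = 32.7746; wedge = 127.4918 − 96.6837 = 30.8081.
DWL = ½ × 32.7746 × 30.8081 = $504.86 thousand.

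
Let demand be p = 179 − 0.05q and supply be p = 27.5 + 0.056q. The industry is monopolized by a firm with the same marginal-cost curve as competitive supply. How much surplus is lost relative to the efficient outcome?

11121.93

Competitive equilibrium: 179 − 0.05q = 27.5 + 0.056q → q* = 1429.2453, p* = 107.5377.
Marginal revenue: MR = 179 − 0.1q. Set MR = MC: 179 − 0.1q = 27.5 + 0.056q → q_m = 971.1538.
Price p_m = 179 − 0.05·971.1538 = 130.4423; MC(q_m) = 27.5 + 0.056·971.1538 = 81.8846.
Competitive q* = 1429.2453, so Δq = 458.0915; wedge = 130.4423 − 81.8846 = 48.5577.
The triangle = ½ × 458.0915 × 48.5577 = 11121.93.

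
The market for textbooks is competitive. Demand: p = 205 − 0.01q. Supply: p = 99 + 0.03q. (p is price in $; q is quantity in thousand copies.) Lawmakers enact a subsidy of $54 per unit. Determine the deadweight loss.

$36450 thousand

Competitive equilibrium: 205 − 0.01q = 99 + 0.03q → q* = 2650, p* = 178.5.
The subsidy lowers effective supply by 54: p = 45 + 0.03q.
New quantity: 205 − 0.01q = 45 + 0.03q → q' = 4000.
Overproduction Δq = 4000 − 2650 = 1350; wedge = subsidy = 54.
DWL = ½ × 1350 × 54 = $36450 thousand.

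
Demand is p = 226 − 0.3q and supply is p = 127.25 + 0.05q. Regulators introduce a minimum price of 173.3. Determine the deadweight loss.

Competitive equilibrium: 226 − 0.3q = 127.25 + 0.05q → q* = 282.1429, p* = 141.3571.
At the floor p = 173.3, quantity demanded = (226 − 173.3)/0.3 = 175.6667.
Sellers' marginal cost at q' = 175.6667: 127.25 + 0.05·175.6667 = 136.0333.
Δq = 282.1429 − 175.6667 = 106.4762; wedge = 173.3 − 136.0333 = 37.2667.
Welfare loss = ½ × 106.4762 × 37.2667 = 1984.01.

1984.01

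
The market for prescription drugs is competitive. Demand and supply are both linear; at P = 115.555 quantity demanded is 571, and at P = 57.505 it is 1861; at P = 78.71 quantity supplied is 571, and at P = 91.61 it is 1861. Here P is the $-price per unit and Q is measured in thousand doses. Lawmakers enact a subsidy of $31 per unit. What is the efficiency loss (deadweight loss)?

Demand slope = (57.505 − 115.555)/(1861 − 571) = −0.045, so P = 141.25 − 0.045Q.
Supply slope = (91.61 − 78.71)/(1861 − 571) = 0.01, so P = 73 + 0.01Q.
Competitive equilibrium: 141.25 − 0.045Q = 73 + 0.01Q → Q* = 1240.9091, P* = 85.4091.
The subsidy lowers effective supply by 31: P = 42 + 0.01Q.
New quantity: 141.25 − 0.045Q = 42 + 0.01Q → Q' = 1804.5455.
Overproduction ΔQ = 1804.5455 − 1240.9091 = 563.6364; wedge = subsidy = 31.
Welfare loss = ½ × 563.6364 × 31 = $8736.36 thousand.

$8736.36 thousand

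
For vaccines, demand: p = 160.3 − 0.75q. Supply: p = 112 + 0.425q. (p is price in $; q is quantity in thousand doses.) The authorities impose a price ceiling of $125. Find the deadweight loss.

$65 thousand

Competitive equilibrium: 160.3 − 0.75q = 112 + 0.425q → q* = 41.1064, p* = 129.4702.
At the ceiling p = 125, quantity supplied = (125 − 112)/0.425 = 30.5882.
Willingness to pay at q' = 30.5882: 160.3 − 0.75·30.5882 = 137.3589.
Δq = 41.1064 − 30.5882 = 10.5182; wedge = 137.3589 − 125 = 12.3589.
Welfare loss = ½ × 10.5182 × 12.3589 = $65 thousand.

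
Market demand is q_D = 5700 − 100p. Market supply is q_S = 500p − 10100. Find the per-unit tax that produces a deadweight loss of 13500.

In inverse form: demand p = 57 − 0.01q, supply p = 20.2 + 0.002q.
Competitive equilibrium: 57 − 0.01q = 20.2 + 0.002q → q* = 3066.6667, p* = 26.3333.
A tax t gives Δq = t/0.012 and wedge t, so DWL = t²/0.024.
t²/0.024 = 13500 → t² = 324 → t = 18.

18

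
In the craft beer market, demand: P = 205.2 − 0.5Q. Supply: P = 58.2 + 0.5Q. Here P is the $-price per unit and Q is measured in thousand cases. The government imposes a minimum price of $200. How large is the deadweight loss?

Competitive equilibrium: 205.2 − 0.5Q = 58.2 + 0.5Q → Q* = 147, P* = 131.7.
At the floor P = 200, quantity demanded = (205.2 − 200)/0.5 = 10.4.
Sellers' marginal cost at Q' = 10.4: 58.2 + 0.5·10.4 = 63.4.
ΔQ = 147 − 10.4 = 136.6; wedge = 200 − 63.4 = 136.6.
The triangle = ½ × 136.6 × 136.6 = $9329.78 thousand.

$9329.78 thousand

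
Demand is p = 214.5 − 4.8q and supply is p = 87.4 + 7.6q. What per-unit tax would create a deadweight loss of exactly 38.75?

31

Competitive equilibrium: 214.5 − 4.8q = 87.4 + 7.6q → q* = 10.25, p* = 165.3.
A tax t gives Δq = t/12.4 and wedge t, so DWL = t²/24.8.
t²/24.8 = 38.75 → t² = 961 → t = 31.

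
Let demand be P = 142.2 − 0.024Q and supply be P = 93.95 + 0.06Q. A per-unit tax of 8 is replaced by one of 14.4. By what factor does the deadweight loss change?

3.24

Competitive equilibrium: 142.2 − 0.024Q = 93.95 + 0.06Q → Q* = 574.4048, P* = 128.4143.
For a per-unit tax t: ΔQ = t/0.084, so DWL = ½·t·(t/0.084) = t²/0.168.
At t = 8: DWL = 380.952. At t = 14.4: DWL = 1234.286.
Ratio = (14.4/8)² = 3.24.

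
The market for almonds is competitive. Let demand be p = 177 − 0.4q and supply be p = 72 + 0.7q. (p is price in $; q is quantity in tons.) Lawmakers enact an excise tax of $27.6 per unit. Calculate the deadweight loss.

Competitive equilibrium: 177 − 0.4q = 72 + 0.7q → q* = 95.4545, p* = 138.8182.
With the tax, the buyer price exceeds the seller price by 27.6: (177 − 0.4q) − (72 + 0.7q) = 27.6 → q' = 70.3636.
Δq = 95.4545 − 70.3636 = 25.0909; the wedge equals the tax, 27.6.
Deadweight loss = ½ × 25.0909 × 27.6 = $346.25.

$346.25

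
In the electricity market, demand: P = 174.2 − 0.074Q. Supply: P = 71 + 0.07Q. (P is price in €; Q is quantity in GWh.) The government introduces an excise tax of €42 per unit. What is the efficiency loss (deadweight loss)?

Competitive equilibrium: 174.2 − 0.074Q = 71 + 0.07Q → Q* = 716.6667, P* = 121.1667.
With the tax, the buyer price exceeds the seller price by 42: (174.2 − 0.074Q) − (71 + 0.07Q) = 42 → Q' = 425.
ΔQ = 716.6667 − 425 = 291.6667; the wedge equals the tax, 42.
DWL = ½ × 291.6667 × 42 = €6125.

€6125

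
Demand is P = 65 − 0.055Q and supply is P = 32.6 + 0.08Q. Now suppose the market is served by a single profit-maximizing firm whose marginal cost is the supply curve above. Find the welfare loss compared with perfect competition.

Competitive equilibrium: 65 − 0.055Q = 32.6 + 0.08Q → Q* = 240, P* = 51.8.
Marginal revenue: MR = 65 − 0.11Q. Set MR = MC: 65 − 0.11Q = 32.6 + 0.08Q → Q_m = 170.5263.
Price P_m = 65 − 0.055·170.5263 = 55.6211; MC(Q_m) = 32.6 + 0.08·170.5263 = 46.2421.
Competitive Q* = 240, so ΔQ = 69.4737; wedge = 55.6211 − 46.2421 = 9.379.
The triangle = ½ × 69.4737 × 9.379 = 325.80.

325.80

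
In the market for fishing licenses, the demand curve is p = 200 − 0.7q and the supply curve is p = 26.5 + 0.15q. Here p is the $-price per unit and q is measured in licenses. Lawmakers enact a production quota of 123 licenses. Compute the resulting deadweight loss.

$2796.53

Competitive equilibrium: 200 − 0.7q = 26.5 + 0.15q → q* = 204.1176, p* = 57.1176.
At q = 123: demand price = 200 − 0.7·123 = 113.9; supply price = 26.5 + 0.15·123 = 44.95.
Δq = 204.1176 − 123 = 81.1176; wedge = 113.9 − 44.95 = 68.95.
Welfare loss = ½ × 81.1176 × 68.95 = $2796.53.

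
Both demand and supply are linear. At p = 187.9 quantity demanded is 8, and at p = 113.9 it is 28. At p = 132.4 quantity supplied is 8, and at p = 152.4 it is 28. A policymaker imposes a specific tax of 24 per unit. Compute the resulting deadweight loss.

61.28

Demand slope = (113.9 − 187.9)/(28 − 8) = −3.7, so p = 217.5 − 3.7q.
Supply slope = (152.4 − 132.4)/(28 − 8) = 1, so p = 124.4 + q.
Competitive equilibrium: 217.5 − 3.7q = 124.4 + q → q* = 19.8085, p* = 144.2085.
With the tax, the buyer price exceeds the seller price by 24: (217.5 − 3.7q) − (124.4 + q) = 24 → q' = 14.7021.
Δq = 19.8085 − 14.7021 = 5.1064; the wedge equals the tax, 24.
DWL = ½ × 5.1064 × 24 = 61.28.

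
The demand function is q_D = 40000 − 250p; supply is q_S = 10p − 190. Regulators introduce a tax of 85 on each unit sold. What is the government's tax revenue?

In inverse form: demand p = 160 − 0.004q, supply p = 19 + 0.1q.
Competitive equilibrium: 160 − 0.004q = 19 + 0.1q → q* = 1355.7692, p* = 154.5769.
With the tax, the buyer price exceeds the seller price by 85: (160 − 0.004q) − (19 + 0.1q) = 85 → q' = 538.4615.
Tax revenue = 85 × 538.4615 = 45769.23.

45769.23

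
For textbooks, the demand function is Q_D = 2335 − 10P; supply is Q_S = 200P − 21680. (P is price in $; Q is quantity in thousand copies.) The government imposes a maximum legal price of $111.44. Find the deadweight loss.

In inverse form: demand P = 233.5 − 0.1Q, supply P = 108.4 + 0.005Q.
Competitive equilibrium: 233.5 − 0.1Q = 108.4 + 0.005Q → Q* = 1191.4286, P* = 114.3571.
At the ceiling P = 111.44, quantity supplied = (111.44 − 108.4)/0.005 = 608.
Willingness to pay at Q' = 608: 233.5 − 0.1·608 = 172.7.
ΔQ = 1191.4286 − 608 = 583.4286; wedge = 172.7 − 111.44 = 61.26.
Deadweight loss = ½ × 583.4286 × 61.26 = $17870.42 thousand.

$17870.42 thousand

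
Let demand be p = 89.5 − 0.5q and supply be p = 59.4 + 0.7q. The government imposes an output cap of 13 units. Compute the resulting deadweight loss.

Competitive equilibrium: 89.5 − 0.5q = 59.4 + 0.7q → q* = 25.0833, p* = 76.9583.
At q = 13: demand price = 89.5 − 0.5·13 = 83; supply price = 59.4 + 0.7·13 = 68.5.
Δq = 25.0833 − 13 = 12.0833; wedge = 83 − 68.5 = 14.5.
Welfare loss = ½ × 12.0833 × 14.5 = 87.60.

87.60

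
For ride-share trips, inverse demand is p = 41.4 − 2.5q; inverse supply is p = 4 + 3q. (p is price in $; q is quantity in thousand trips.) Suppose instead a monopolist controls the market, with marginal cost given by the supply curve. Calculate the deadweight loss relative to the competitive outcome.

$12.42 thousand

Competitive equilibrium: 41.4 − 2.5q = 4 + 3q → q* = 6.8, p* = 24.4.
Marginal revenue: MR = 41.4 − 5q. Set MR = MC: 41.4 − 5q = 4 + 3q → q_m = 4.675.
Price p_m = 41.4 − 2.5·4.675 = 29.7125; MC(q_m) = 4 + 3·4.675 = 18.025.
Competitive q* = 6.8, so Δq = 2.125; wedge = 29.7125 − 18.025 = 11.6875.
Welfare loss = ½ × 2.125 × 11.6875 = $12.42 thousand.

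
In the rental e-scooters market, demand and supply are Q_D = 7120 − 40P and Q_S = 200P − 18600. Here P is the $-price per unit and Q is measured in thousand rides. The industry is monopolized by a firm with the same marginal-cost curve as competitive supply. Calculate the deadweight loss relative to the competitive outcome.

In inverse form: demand P = 178 − 0.025Q, supply P = 93 + 0.005Q.
Competitive equilibrium: 178 − 0.025Q = 93 + 0.005Q → Q* = 2833.33333, P* = 107.16667.
Marginal revenue: MR = 178 − 0.05Q. Set MR = MC: 178 − 0.05Q = 93 + 0.005Q → Q_m = 1545.45455.
Price P_m = 178 − 0.025·1545.45455 = 139.36364; MC(Q_m) = 93 + 0.005·1545.45455 = 100.72727.
Competitive Q* = 2833.33333, so ΔQ = 1287.87878; wedge = 139.36364 − 100.72727 = 38.63637.
DWL = ½ × 1287.87878 × 38.63637 = $24879.48 thousand.

$24879.48 thousand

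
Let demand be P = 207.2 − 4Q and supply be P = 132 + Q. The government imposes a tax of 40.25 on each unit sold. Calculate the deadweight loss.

Competitive equilibrium: 207.2 − 4Q = 132 + Q → Q* = 15.04, P* = 147.04.
With the tax, the buyer price exceeds the seller price by 40.25: (207.2 − 4Q) − (132 + Q) = 40.25 → Q' = 6.99.
ΔQ = 15.04 − 6.99 = 8.05; the wedge equals the tax, 40.25.
Deadweight loss = ½ × 8.05 × 40.25 = 162.01.

162.01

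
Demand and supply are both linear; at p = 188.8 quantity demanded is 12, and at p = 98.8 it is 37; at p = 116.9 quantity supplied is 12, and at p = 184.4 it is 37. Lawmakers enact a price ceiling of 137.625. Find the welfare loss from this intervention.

43.98

Demand slope = (98.8 − 188.8)/(37 − 12) = −3.6, so p = 232 − 3.6q.
Supply slope = (184.4 − 116.9)/(37 − 12) = 2.7, so p = 84.5 + 2.7q.
Competitive equilibrium: 232 − 3.6q = 84.5 + 2.7q → q* = 23.4127, p* = 147.71429.
At the ceiling p = 137.625, quantity supplied = (137.625 − 84.5)/2.7 = 19.67593.
Willingness to pay at q' = 19.67593: 232 − 3.6·19.67593 = 161.16665.
Δq = 23.4127 − 19.67593 = 3.73677; wedge = 161.16665 − 137.625 = 23.54165.
DWL = ½ × 3.73677 × 23.54165 = 43.98.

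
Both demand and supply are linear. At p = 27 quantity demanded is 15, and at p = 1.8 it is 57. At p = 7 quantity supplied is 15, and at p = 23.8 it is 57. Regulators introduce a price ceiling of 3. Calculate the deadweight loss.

450

Demand slope = (1.8 − 27)/(57 − 15) = −0.6, so p = 36 − 0.6q.
Supply slope = (23.8 − 7)/(57 − 15) = 0.4, so p = 1 + 0.4q.
Competitive equilibrium: 36 − 0.6q = 1 + 0.4q → q* = 35, p* = 15.
At the ceiling p = 3, quantity supplied = (3 − 1)/0.4 = 5.
Willingness to pay at q' = 5: 36 − 0.6·5 = 33.
Δq = 35 − 5 = 30; wedge = 33 − 3 = 30.
The triangle = ½ × 30 × 30 = 450.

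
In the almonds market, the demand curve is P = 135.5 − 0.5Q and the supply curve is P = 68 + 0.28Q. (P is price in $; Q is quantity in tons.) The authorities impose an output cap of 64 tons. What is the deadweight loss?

Competitive equilibrium: 135.5 − 0.5Q = 68 + 0.28Q → Q* = 86.5385, P* = 92.2308.
At Q = 64: demand price = 135.5 − 0.5·64 = 103.5; supply price = 68 + 0.28·64 = 85.92.
ΔQ = 86.5385 − 64 = 22.5385; wedge = 103.5 − 85.92 = 17.58.
DWL = ½ × 22.5385 × 17.58 = $198.11.

$198.11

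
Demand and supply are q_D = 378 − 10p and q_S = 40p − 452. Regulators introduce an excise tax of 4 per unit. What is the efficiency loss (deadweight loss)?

In inverse form: demand p = 37.8 − 0.1q, supply p = 11.3 + 0.025q.
Competitive equilibrium: 37.8 − 0.1q = 11.3 + 0.025q → q* = 212, p* = 16.6.
With the tax, the buyer price exceeds the seller price by 4: (37.8 − 0.1q) − (11.3 + 0.025q) = 4 → q' = 180.
Δq = 212 − 180 = 32; the wedge equals the tax, 4.
DWL = ½ × 32 × 4 = 64.

64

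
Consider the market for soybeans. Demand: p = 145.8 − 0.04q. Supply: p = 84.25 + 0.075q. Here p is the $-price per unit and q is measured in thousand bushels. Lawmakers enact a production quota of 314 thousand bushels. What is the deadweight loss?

Competitive equilibrium: 145.8 − 0.04q = 84.25 + 0.075q → q* = 535.2174, p* = 124.3913.
At q = 314: demand price = 145.8 − 0.04·314 = 133.24; supply price = 84.25 + 0.075·314 = 107.8.
Δq = 535.2174 − 314 = 221.2174; wedge = 133.24 − 107.8 = 25.44.
Welfare loss = ½ × 221.2174 × 25.44 = $2813.89 thousand.

$2813.89 thousand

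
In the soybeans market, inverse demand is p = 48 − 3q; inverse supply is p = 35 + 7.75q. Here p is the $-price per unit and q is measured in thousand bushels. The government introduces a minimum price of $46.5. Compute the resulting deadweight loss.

Competitive equilibrium: 48 − 3q = 35 + 7.75q → q* = 1.2093, p* = 44.3721.
At the floor p = 46.5, quantity demanded = (48 − 46.5)/3 = 0.5.
Sellers' marginal cost at q' = 0.5: 35 + 7.75·0.5 = 38.875.
Δq = 1.2093 − 0.5 = 0.7093; wedge = 46.5 − 38.875 = 7.625.
DWL = ½ × 0.7093 × 7.625 = $2.70 thousand.

$2.70 thousand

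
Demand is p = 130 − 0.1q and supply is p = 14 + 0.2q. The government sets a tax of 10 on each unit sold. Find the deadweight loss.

166.67

Competitive equilibrium: 130 − 0.1q = 14 + 0.2q → q* = 386.6667, p* = 91.3333.
With the tax, the buyer price exceeds the seller price by 10: (130 − 0.1q) − (14 + 0.2q) = 10 → q' = 353.3333.
Δq = 386.6667 − 353.3333 = 33.3334; the wedge equals the tax, 10.
Deadweight loss = ½ × 33.3334 × 10 = 166.67.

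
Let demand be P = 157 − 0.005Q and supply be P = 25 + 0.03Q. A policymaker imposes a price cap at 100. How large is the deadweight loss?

Competitive equilibrium: 157 − 0.005Q = 25 + 0.03Q → Q* = 3771.4286, P* = 138.1429.
At the ceiling P = 100, quantity supplied = (100 − 25)/0.03 = 2500.
Willingness to pay at Q' = 2500: 157 − 0.005·2500 = 144.5.
ΔQ = 3771.4286 − 2500 = 1271.4286; wedge = 144.5 − 100 = 44.5.
The triangle = ½ × 1271.4286 × 44.5 = 28289.29.

28289.29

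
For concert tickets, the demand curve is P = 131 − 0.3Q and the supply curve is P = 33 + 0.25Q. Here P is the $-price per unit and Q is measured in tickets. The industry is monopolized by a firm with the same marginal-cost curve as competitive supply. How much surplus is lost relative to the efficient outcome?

$1087.59

Competitive equilibrium: 131 − 0.3Q = 33 + 0.25Q → Q* = 178.1818, P* = 77.5455.
Marginal revenue: MR = 131 − 0.6Q. Set MR = MC: 131 − 0.6Q = 33 + 0.25Q → Q_m = 115.2941.
Price P_m = 131 − 0.3·115.2941 = 96.4118; MC(Q_m) = 33 + 0.25·115.2941 = 61.8235.
Competitive Q* = 178.1818, so ΔQ = 62.8877; wedge = 96.4118 − 61.8235 = 34.5883.
Welfare loss = ½ × 62.8877 × 34.5883 = $1087.59.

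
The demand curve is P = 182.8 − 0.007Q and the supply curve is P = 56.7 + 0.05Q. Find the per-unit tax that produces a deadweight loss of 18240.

Competitive equilibrium: 182.8 − 0.007Q = 56.7 + 0.05Q → Q* = 2212.2807, P* = 167.314.
A tax t gives ΔQ = t/0.057 and wedge t, so DWL = t²/0.114.
t²/0.114 = 18240 → t² = 2079.36 → t = 45.6.

45.6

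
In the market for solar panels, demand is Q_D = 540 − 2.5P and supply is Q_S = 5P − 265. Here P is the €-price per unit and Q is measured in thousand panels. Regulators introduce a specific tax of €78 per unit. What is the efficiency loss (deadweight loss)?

€5070 thousand

In inverse form: demand P = 216 − 0.4Q, supply P = 53 + 0.2Q.
Competitive equilibrium: 216 − 0.4Q = 53 + 0.2Q → Q* = 271.6667, P* = 107.3333.
With the tax, the buyer price exceeds the seller price by 78: (216 − 0.4Q) − (53 + 0.2Q) = 78 → Q' = 141.6667.
ΔQ = 271.6667 − 141.6667 = 130; the wedge equals the tax, 78.
The triangle = ½ × 130 × 78 = €5070 thousand.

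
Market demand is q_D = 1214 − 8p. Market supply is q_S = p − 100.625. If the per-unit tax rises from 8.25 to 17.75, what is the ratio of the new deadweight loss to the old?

4.629

In inverse form: demand p = 151.75 − 0.125q, supply p = 100.625 + q.
Competitive equilibrium: 151.75 − 0.125q = 100.625 + q → q* = 45.4444, p* = 146.0694.
For a per-unit tax t: Δq = t/1.125, so DWL = ½·t·(t/1.125) = t²/2.25.
At t = 8.25: DWL = 30.25. At t = 17.75: DWL = 140.028.
Ratio = (17.75/8.25)² = 4.629.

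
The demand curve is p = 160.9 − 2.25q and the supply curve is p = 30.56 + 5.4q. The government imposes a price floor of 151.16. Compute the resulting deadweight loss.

Competitive equilibrium: 160.9 − 2.25q = 30.56 + 5.4q → q* = 17.0379, p* = 122.5647.
At the floor p = 151.16, quantity demanded = (160.9 − 151.16)/2.25 = 4.3289.
Sellers' marginal cost at q' = 4.3289: 30.56 + 5.4·4.3289 = 53.9361.
Δq = 17.0379 − 4.3289 = 12.709; wedge = 151.16 − 53.9361 = 97.2239.
DWL = ½ × 12.709 × 97.2239 = 617.81.

617.81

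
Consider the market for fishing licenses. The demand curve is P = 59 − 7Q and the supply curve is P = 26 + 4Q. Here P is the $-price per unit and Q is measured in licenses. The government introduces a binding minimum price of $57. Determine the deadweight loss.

Competitive equilibrium: 59 − 7Q = 26 + 4Q → Q* = 3, P* = 38.
At the floor P = 57, quantity demanded = (59 − 57)/7 = 0.2857.
Sellers' marginal cost at Q' = 0.2857: 26 + 4·0.2857 = 27.1428.
ΔQ = 3 − 0.2857 = 2.7143; wedge = 57 − 27.1428 = 29.8572.
Deadweight loss = ½ × 2.7143 × 29.8572 = $40.52.

$40.52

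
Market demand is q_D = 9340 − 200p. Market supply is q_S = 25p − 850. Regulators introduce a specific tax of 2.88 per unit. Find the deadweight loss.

92.16

In inverse form: demand p = 46.7 − 0.005q, supply p = 34 + 0.04q.
Competitive equilibrium: 46.7 − 0.005q = 34 + 0.04q → q* = 282.2222, p* = 45.2889.
With the tax, the buyer price exceeds the seller price by 2.88: (46.7 − 0.005q) − (34 + 0.04q) = 2.88 → q' = 218.2222.
Δq = 282.2222 − 218.2222 = 64; the wedge equals the tax, 2.88.
The triangle = ½ × 64 × 2.88 = 92.16.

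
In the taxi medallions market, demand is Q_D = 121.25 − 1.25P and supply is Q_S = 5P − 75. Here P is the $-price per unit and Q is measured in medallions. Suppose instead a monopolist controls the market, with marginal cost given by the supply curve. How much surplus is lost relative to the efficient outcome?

In inverse form: demand P = 97 − 0.8Q, supply P = 15 + 0.2Q.
Competitive equilibrium: 97 − 0.8Q = 15 + 0.2Q → Q* = 82, P* = 31.4.
Marginal revenue: MR = 97 − 1.6Q. Set MR = MC: 97 − 1.6Q = 15 + 0.2Q → Q_m = 45.5556.
Price P_m = 97 − 0.8·45.5556 = 60.5555; MC(Q_m) = 15 + 0.2·45.5556 = 24.1111.
Competitive Q* = 82, so ΔQ = 36.4444; wedge = 60.5555 − 24.1111 = 36.4444.
Welfare loss = ½ × 36.4444 × 36.4444 = $664.10.

$664.10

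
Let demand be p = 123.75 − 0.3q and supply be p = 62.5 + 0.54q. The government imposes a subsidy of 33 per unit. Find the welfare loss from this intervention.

648.21

Competitive equilibrium: 123.75 − 0.3q = 62.5 + 0.54q → q* = 72.9167, p* = 101.875.
The subsidy lowers effective supply by 33: p = 29.5 + 0.54q.
New quantity: 123.75 − 0.3q = 29.5 + 0.54q → q' = 112.2024.
Overproduction Δq = 112.2024 − 72.9167 = 39.2857; wedge = subsidy = 33.
Welfare loss = ½ × 39.2857 × 33 = 648.21.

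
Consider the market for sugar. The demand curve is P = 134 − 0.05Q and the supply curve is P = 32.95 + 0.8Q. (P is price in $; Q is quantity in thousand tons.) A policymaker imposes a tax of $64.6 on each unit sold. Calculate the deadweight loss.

Competitive equilibrium: 134 − 0.05Q = 32.95 + 0.8Q → Q* = 118.8824, P* = 128.0559.
With the tax, the buyer price exceeds the seller price by 64.6: (134 − 0.05Q) − (32.95 + 0.8Q) = 64.6 → Q' = 42.8824.
ΔQ = 118.8824 − 42.8824 = 76; the wedge equals the tax, 64.6.
Welfare loss = ½ × 76 × 64.6 = $2454.80 thousand.

$2454.80 thousand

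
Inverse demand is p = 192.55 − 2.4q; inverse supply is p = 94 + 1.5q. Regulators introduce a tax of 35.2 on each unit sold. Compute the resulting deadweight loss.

158.85

Competitive equilibrium: 192.55 − 2.4q = 94 + 1.5q → q* = 25.2692, p* = 131.9038.
With the tax, the buyer price exceeds the seller price by 35.2: (192.55 − 2.4q) − (94 + 1.5q) = 35.2 → q' = 16.2436.
Δq = 25.2692 − 16.2436 = 9.0256; the wedge equals the tax, 35.2.
Welfare loss = ½ × 9.0256 × 35.2 = 158.85.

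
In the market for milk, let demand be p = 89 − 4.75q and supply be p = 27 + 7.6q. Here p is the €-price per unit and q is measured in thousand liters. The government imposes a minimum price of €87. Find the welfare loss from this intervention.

€130.62 thousand

Competitive equilibrium: 89 − 4.75q = 27 + 7.6q → q* = 5.02024, p* = 65.15385.
At the floor p = 87, quantity demanded = (89 − 87)/4.75 = 0.42105.
Sellers' marginal cost at q' = 0.42105: 27 + 7.6·0.42105 = 30.19998.
Δq = 5.02024 − 0.42105 = 4.59919; wedge = 87 − 30.19998 = 56.80002.
Welfare loss = ½ × 4.59919 × 56.80002 = €130.62 thousand.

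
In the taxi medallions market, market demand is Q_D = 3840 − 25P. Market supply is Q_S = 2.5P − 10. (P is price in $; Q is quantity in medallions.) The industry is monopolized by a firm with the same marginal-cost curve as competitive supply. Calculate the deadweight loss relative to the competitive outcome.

In inverse form: demand P = 153.6 − 0.04Q, supply P = 4 + 0.4Q.
Competitive equilibrium: 153.6 − 0.04Q = 4 + 0.4Q → Q* = 340, P* = 140.
Marginal revenue: MR = 153.6 − 0.08Q. Set MR = MC: 153.6 − 0.08Q = 4 + 0.4Q → Q_m = 311.6667.
Price P_m = 153.6 − 0.04·311.6667 = 141.1333; MC(Q_m) = 4 + 0.4·311.6667 = 128.6667.
Competitive Q* = 340, so ΔQ = 28.3333; wedge = 141.1333 − 128.6667 = 12.4666.
Welfare loss = ½ × 28.3333 × 12.4666 = $176.61.

$176.61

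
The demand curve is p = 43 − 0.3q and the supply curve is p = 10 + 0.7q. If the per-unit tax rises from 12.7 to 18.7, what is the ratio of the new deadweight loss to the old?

2.168

Competitive equilibrium: 43 − 0.3q = 10 + 0.7q → q* = 33, p* = 33.1.
For a per-unit tax t: Δq = t/1, so DWL = ½·t·(t/1) = t²/2.
At t = 12.7: DWL = 80.645. At t = 18.7: DWL = 174.845.
Ratio = (18.7/12.7)² = 2.168.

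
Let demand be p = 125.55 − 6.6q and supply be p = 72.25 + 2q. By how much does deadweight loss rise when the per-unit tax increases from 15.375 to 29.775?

37.80

Competitive equilibrium: 125.55 − 6.6q = 72.25 + 2q → q* = 6.1977, p* = 84.6453.
For a per-unit tax t: Δq = t/8.6, so DWL = ½·t·(t/8.6) = t²/17.2.
At t = 15.375: DWL = 13.744. At t = 29.775: DWL = 51.544.
Increase = 51.544 − 13.744 = 37.80.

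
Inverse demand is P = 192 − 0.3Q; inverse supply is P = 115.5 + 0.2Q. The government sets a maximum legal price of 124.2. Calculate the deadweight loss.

2997.56

Competitive equilibrium: 192 − 0.3Q = 115.5 + 0.2Q → Q* = 153, P* = 146.1.
At the ceiling P = 124.2, quantity supplied = (124.2 − 115.5)/0.2 = 43.5.
Willingness to pay at Q' = 43.5: 192 − 0.3·43.5 = 178.95.
ΔQ = 153 − 43.5 = 109.5; wedge = 178.95 − 124.2 = 54.75.
Welfare loss = ½ × 109.5 × 54.75 = 2997.56.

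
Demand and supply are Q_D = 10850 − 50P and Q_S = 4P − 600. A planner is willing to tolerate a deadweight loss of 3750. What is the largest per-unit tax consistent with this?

45

In inverse form: demand P = 217 − 0.02Q, supply P = 150 + 0.25Q.
Competitive equilibrium: 217 − 0.02Q = 150 + 0.25Q → Q* = 248.1481, P* = 212.037.
A tax t gives ΔQ = t/0.27 and wedge t, so DWL = t²/0.54.
t²/0.54 = 3750 → t² = 2025 → t = 45.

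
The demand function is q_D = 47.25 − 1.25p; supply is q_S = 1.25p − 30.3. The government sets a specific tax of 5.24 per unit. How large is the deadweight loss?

In inverse form: demand p = 37.8 − 0.8q, supply p = 24.24 + 0.8q.
Competitive equilibrium: 37.8 − 0.8q = 24.24 + 0.8q → q* = 8.475, p* = 31.02.
With the tax, the buyer price exceeds the seller price by 5.24: (37.8 − 0.8q) − (24.24 + 0.8q) = 5.24 → q' = 5.2.
Δq = 8.475 − 5.2 = 3.275; the wedge equals the tax, 5.24.
Deadweight loss = ½ × 3.275 × 5.24 = 8.58.

8.58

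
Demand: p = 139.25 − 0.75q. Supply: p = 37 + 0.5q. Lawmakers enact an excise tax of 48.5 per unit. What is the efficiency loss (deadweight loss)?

940.90

Competitive equilibrium: 139.25 − 0.75q = 37 + 0.5q → q* = 81.8, p* = 77.9.
With the tax, the buyer price exceeds the seller price by 48.5: (139.25 − 0.75q) − (37 + 0.5q) = 48.5 → q' = 43.
Δq = 81.8 − 43 = 38.8; the wedge equals the tax, 48.5.
Welfare loss = ½ × 38.8 × 48.5 = 940.90.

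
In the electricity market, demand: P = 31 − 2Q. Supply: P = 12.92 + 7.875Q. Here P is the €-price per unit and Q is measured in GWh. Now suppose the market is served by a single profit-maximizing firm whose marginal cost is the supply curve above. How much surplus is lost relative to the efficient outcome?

Competitive equilibrium: 31 − 2Q = 12.92 + 7.875Q → Q* = 1.8309, P* = 27.3382.
Marginal revenue: MR = 31 − 4Q. Set MR = MC: 31 − 4Q = 12.92 + 7.875Q → Q_m = 1.5225.
Price P_m = 31 − 2·1.5225 = 27.955; MC(Q_m) = 12.92 + 7.875·1.5225 = 24.9097.
Competitive Q* = 1.8309, so ΔQ = 0.3084; wedge = 27.955 − 24.9097 = 3.0453.
The triangle = ½ × 0.3084 × 3.0453 = €0.47.

€0.47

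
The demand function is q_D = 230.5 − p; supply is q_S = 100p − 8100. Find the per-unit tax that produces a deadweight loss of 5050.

In inverse form: demand p = 230.5 − q, supply p = 81 + 0.01q.
Competitive equilibrium: 230.5 − q = 81 + 0.01q → q* = 148.0198, p* = 82.4802.
A tax t gives Δq = t/1.01 and wedge t, so DWL = t²/2.02.
t²/2.02 = 5050 → t² = 10201 → t = 101.

101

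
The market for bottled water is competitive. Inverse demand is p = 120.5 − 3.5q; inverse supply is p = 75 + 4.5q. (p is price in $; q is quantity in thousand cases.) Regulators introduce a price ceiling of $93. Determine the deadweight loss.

$11.39 thousand

Competitive equilibrium: 120.5 − 3.5q = 75 + 4.5q → q* = 5.6875, p* = 100.5938.
At the ceiling p = 93, quantity supplied = (93 − 75)/4.5 = 4.
Willingness to pay at q' = 4: 120.5 − 3.5·4 = 106.5.
Δq = 5.6875 − 4 = 1.6875; wedge = 106.5 − 93 = 13.5.
DWL = ½ × 1.6875 × 13.5 = $11.39 thousand.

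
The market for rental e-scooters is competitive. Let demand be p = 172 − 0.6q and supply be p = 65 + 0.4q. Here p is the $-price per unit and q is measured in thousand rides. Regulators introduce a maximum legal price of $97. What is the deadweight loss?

Competitive equilibrium: 172 − 0.6q = 65 + 0.4q → q* = 107, p* = 107.8.
At the ceiling p = 97, quantity supplied = (97 − 65)/0.4 = 80.
Willingness to pay at q' = 80: 172 − 0.6·80 = 124.
Δq = 107 − 80 = 27; wedge = 124 − 97 = 27.
Deadweight loss = ½ × 27 × 27 = $364.50 thousand.

$364.50 thousand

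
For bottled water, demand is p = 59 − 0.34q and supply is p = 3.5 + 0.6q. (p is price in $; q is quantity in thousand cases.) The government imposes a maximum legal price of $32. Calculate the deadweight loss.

Competitive equilibrium: 59 − 0.34q = 3.5 + 0.6q → q* = 59.0426, p* = 38.9255.
At the ceiling p = 32, quantity supplied = (32 − 3.5)/0.6 = 47.5.
Willingness to pay at q' = 47.5: 59 − 0.34·47.5 = 42.85.
Δq = 59.0426 − 47.5 = 11.5426; wedge = 42.85 − 32 = 10.85.
Welfare loss = ½ × 11.5426 × 10.85 = $62.62 thousand.

$62.62 thousand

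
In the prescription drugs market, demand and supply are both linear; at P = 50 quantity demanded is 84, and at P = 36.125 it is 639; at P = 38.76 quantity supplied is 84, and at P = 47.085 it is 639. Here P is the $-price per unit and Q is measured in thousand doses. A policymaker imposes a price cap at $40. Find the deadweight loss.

$786.72 thousand

Demand slope = (36.125 − 50)/(639 − 84) = −0.025, so P = 52.1 − 0.025Q.
Supply slope = (47.085 − 38.76)/(639 − 84) = 0.015, so P = 37.5 + 0.015Q.
Competitive equilibrium: 52.1 − 0.025Q = 37.5 + 0.015Q → Q* = 365, P* = 42.975.
At the ceiling P = 40, quantity supplied = (40 − 37.5)/0.015 = 166.6667.
Willingness to pay at Q' = 166.6667: 52.1 − 0.025·166.6667 = 47.9333.
ΔQ = 365 − 166.6667 = 198.3333; wedge = 47.9333 − 40 = 7.9333.
The triangle = ½ × 198.3333 × 7.9333 = $786.72 thousand.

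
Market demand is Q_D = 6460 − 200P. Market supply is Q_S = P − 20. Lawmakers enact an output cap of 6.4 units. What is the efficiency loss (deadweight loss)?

In inverse form: demand P = 32.3 − 0.005Q, supply P = 20 + Q.
Competitive equilibrium: 32.3 − 0.005Q = 20 + Q → Q* = 12.2388, P* = 32.2388.
At Q = 6.4: demand price = 32.3 − 0.005·6.4 = 32.268; supply price = 20 + 1·6.4 = 26.4.
ΔQ = 12.2388 − 6.4 = 5.8388; wedge = 32.268 − 26.4 = 5.868.
Welfare loss = ½ × 5.8388 × 5.868 = 17.13.

17.13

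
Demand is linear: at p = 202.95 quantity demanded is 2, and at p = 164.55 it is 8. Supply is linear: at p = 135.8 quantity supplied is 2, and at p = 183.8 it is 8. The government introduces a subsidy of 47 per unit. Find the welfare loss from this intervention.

76.70

Demand slope = (164.55 − 202.95)/(8 − 2) = −6.4, so p = 215.75 − 6.4q.
Supply slope = (183.8 − 135.8)/(8 − 2) = 8, so p = 119.8 + 8q.
Competitive equilibrium: 215.75 − 6.4q = 119.8 + 8q → q* = 6.6632, p* = 173.1056.
The subsidy lowers effective supply by 47: p = 72.8 + 8q.
New quantity: 215.75 − 6.4q = 72.8 + 8q → q' = 9.9271.
Overproduction Δq = 9.9271 − 6.6632 = 3.2639; wedge = subsidy = 47.
Deadweight loss = ½ × 3.2639 × 47 = 76.70.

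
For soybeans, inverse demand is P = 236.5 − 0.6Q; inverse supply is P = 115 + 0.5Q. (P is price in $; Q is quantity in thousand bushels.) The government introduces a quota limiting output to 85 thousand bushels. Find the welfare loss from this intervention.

Competitive equilibrium: 236.5 − 0.6Q = 115 + 0.5Q → Q* = 110.4545, P* = 170.2273.
At Q = 85: demand price = 236.5 − 0.6·85 = 185.5; supply price = 115 + 0.5·85 = 157.5.
ΔQ = 110.4545 − 85 = 25.4545; wedge = 185.5 − 157.5 = 28.
Deadweight loss = ½ × 25.4545 × 28 = $356.36 thousand.

$356.36 thousand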